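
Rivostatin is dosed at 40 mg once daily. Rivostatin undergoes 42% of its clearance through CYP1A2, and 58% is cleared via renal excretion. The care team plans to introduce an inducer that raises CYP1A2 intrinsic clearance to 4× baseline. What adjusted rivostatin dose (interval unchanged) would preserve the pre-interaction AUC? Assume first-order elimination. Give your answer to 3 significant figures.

CYP1A2: 0.42 × 4 = 1.68
Other: 0.58 (unchanged)
New clearance relative to baseline: 1.68 + 0.58 = 2.26.
Css,avg = (dose rate)/CL, so holding Css fixed requires dose ∝ CL: 40 × 2.26 = 90.4 mg.

90.4 mg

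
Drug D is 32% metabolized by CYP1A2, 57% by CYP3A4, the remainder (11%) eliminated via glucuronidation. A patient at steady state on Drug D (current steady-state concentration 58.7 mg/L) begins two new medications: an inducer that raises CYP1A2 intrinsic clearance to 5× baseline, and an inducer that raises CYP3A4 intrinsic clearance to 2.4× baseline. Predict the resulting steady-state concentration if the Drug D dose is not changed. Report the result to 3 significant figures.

The CYP1A2 pathway (32% of clearance) increases to 5× activity: 0.32 × 5 = 1.6.
The CYP3A4 pathway (57% of clearance) increases to 2.4× activity: 0.57 × 2.4 = 1.368.
Non-CYP routes (11%) are unchanged.
New clearance relative to baseline: 1.6 + 1.368 + 0.11 = 3.078.
New steady-state concentration = 58.7 / 3.078 = 19.1 mg/L (concentration scales inversely with clearance).

19.1 mg/L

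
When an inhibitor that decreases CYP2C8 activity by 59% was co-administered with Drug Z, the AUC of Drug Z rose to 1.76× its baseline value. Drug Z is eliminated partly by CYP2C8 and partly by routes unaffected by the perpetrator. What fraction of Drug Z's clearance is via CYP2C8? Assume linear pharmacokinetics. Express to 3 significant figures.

0.732

CL'/CL = 1 / 1.76 = 0.5682
0.41·fm + (1 − fm) = 0.5682
fm = (0.5682 − 1) / (0.41 − 1) = 0.732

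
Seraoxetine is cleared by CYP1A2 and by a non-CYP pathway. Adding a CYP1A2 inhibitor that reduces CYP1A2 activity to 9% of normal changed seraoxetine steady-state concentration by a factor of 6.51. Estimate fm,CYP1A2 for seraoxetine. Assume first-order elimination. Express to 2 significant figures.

Call the CYP1A2 fraction fm. After the interaction, CL_new/CL_old = fm × 0.09 + (1 − fm).
Steady-state concentration ratio = 1 / (new CL fraction), so new CL fraction = 1 / 6.51 = 0.1536.
fm × 0.09 + 1 − fm = 0.1536  ⇒  fm × (0.09 − 1) = −0.8464  ⇒  fm = 0.93.

0.93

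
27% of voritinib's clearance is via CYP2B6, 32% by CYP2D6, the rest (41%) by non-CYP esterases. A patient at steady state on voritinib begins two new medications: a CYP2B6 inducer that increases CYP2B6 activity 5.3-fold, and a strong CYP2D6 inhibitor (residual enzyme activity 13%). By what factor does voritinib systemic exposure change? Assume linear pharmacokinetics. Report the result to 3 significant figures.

The CYP2B6 pathway (27% of clearance) rises to 5.3× activity: 0.27 × 5.3 = 1.431.
The CYP2D6 pathway (32% of clearance) is reduced to 0.13× activity: 0.32 × 0.13 = 0.0416.
Non-CYP routes (41%) are unchanged.
Relative clearance = 1.431 + 0.0416 + 0.41 = 1.8826.
Net systemic exposure ratio = 1 / 1.8826 = 0.531.

0.531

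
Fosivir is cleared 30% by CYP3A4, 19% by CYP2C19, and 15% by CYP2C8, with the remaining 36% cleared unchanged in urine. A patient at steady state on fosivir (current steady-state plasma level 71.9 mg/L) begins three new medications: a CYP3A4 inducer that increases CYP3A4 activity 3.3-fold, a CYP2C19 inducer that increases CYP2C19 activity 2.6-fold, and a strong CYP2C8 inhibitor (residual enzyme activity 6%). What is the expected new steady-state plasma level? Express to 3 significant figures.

38.8 mg/L

CYP3A4: 0.3 × 3.3 = 0.99
CYP2C19: 0.19 × 2.6 = 0.494
CYP2C8: 0.15 × 0.06 = 0.009
Other: 0.36 (unchanged)
New clearance relative to baseline: 0.99 + 0.494 + 0.009 + 0.36 = 1.853.
Dividing the baseline by the relative clearance: 71.9 / 1.853 = 38.8 mg/L.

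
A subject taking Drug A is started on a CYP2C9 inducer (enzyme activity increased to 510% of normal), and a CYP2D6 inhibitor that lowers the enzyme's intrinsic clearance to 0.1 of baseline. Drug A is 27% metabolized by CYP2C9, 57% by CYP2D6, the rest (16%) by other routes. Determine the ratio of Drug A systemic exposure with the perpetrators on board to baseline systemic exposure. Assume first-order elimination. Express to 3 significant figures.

0.627

The CYP2C9 pathway (27% of clearance) rises to 5.1× activity: 0.27 × 5.1 = 1.377.
The CYP2D6 pathway (57% of clearance) falls to 0.1× activity: 0.57 × 0.1 = 0.057.
Non-CYP routes (16%) are unchanged.
Relative clearance = 1.377 + 0.057 + 0.16 = 1.594.
Because systemic exposure varies inversely with clearance, the combined effect is 1 / 1.594 = 0.627.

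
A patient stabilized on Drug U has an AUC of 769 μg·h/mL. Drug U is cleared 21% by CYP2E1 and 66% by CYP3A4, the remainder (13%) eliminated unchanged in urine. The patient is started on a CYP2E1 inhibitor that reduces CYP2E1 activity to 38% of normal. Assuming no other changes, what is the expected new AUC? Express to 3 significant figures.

CYP2E1: 0.21 × 0.38 = 0.0798
CYP3A4: 0.66 (unchanged)
Other: 0.13 (unchanged)
CL_new/CL_old = 0.0798 + 0.66 + 0.13 = 0.8698.
With dosing unchanged, AUC scales as 1/CL: 769 / 0.8698 = 884 μg·h/mL.

884 μg·h/mL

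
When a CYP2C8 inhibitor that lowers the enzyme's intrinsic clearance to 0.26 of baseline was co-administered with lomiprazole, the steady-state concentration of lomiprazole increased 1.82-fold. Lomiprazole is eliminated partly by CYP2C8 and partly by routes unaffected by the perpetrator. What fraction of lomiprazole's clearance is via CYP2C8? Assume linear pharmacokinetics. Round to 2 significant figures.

Call the CYP2C8 fraction fm. After the interaction, CL_new/CL_old = fm × 0.26 + (1 − fm).
Steady-state concentration ratio = 1 / (new CL fraction), so new CL fraction = 1 / 1.82 = 0.5495.
fm × 0.26 + 1 − fm = 0.5495  ⇒  fm × (0.26 − 1) = −0.4505  ⇒  fm = 0.61.

0.61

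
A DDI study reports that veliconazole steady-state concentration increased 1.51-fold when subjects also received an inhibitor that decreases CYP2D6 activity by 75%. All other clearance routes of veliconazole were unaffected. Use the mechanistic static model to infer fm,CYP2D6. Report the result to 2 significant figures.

0.45

CL'/CL = 1 / 1.51 = 0.6623
0.25·fm + (1 − fm) = 0.6623
fm = (0.6623 − 1) / (0.25 − 1) = 0.45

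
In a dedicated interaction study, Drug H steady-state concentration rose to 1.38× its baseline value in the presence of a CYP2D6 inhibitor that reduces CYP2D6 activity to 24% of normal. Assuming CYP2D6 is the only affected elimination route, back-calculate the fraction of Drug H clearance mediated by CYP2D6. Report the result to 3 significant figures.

0.362

CL'/CL = 1 / 1.38 = 0.7246
0.24·fm + (1 − fm) = 0.7246
fm = (0.7246 − 1) / (0.24 − 1) = 0.362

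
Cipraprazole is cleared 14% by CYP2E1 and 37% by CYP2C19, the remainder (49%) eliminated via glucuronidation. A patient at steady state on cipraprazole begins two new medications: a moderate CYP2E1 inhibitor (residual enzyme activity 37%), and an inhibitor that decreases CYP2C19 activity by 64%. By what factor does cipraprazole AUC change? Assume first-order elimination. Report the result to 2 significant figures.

1.5

CYP2E1: 0.14 × 0.37 = 0.0518
CYP2C19: 0.37 × 0.36 = 0.1332
Other: 0.49 (unchanged)
Relative clearance = 0.0518 + 0.1332 + 0.49 = 0.675.
Net AUC ratio = 1 / 0.675 = 1.5.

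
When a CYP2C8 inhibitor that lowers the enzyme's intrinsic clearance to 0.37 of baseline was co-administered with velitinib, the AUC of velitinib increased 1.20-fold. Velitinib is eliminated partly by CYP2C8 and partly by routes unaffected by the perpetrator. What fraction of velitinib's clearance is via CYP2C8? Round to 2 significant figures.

0.26

CL'/CL = 1 / 1.20 = 0.8333
0.37·fm + (1 − fm) = 0.8333
fm = (0.8333 − 1) / (0.37 − 1) = 0.26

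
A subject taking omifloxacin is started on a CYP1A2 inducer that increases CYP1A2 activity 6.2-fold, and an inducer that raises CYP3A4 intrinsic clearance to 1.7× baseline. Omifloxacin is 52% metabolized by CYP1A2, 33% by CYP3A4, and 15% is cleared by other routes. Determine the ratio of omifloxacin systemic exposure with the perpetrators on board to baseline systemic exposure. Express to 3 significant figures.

0.254

The CYP1A2 pathway (52% of clearance) rises to 6.2× activity: 0.52 × 6.2 = 3.224.
The CYP3A4 pathway (33% of clearance) rises to 1.7× activity: 0.33 × 1.7 = 0.561.
Non-CYP routes (15%) are unchanged.
CL_new/CL_old = 3.224 + 0.561 + 0.15 = 3.935.
Net systemic exposure ratio = 1 / 3.935 = 0.254.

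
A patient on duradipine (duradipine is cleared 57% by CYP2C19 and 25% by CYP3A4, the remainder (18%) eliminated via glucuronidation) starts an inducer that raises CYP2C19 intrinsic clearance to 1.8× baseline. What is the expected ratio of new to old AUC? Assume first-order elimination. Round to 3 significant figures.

The CYP2C19 pathway (57% of clearance) rises to 1.8× activity: 0.57 × 1.8 = 1.026.
CYP3A4 (25%) and the residual 18% are unaffected.
CL_new/CL_old = 1.026 + 0.25 + 0.18 = 1.456.
AUC is inversely proportional to clearance, so the fold-change is 1 / 1.456 = 0.687.

0.687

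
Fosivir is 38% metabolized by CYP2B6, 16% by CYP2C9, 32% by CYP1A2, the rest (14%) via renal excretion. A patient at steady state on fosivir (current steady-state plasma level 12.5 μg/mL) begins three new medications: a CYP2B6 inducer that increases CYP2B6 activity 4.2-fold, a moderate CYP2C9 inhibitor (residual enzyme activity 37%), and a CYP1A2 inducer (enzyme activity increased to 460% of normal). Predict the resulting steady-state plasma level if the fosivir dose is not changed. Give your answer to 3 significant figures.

CYP2B6: 0.38 × 4.2 = 1.596
CYP2C9: 0.16 × 0.37 = 0.0592
CYP1A2: 0.32 × 4.6 = 1.472
Other: 0.14 (unchanged)
Relative clearance = 1.596 + 0.0592 + 1.472 + 0.14 = 3.2672.
Steady-state plasma level ∝ 1/CL: new value = 12.5 / 3.2672 = 3.83 μg/mL.

3.83 μg/mL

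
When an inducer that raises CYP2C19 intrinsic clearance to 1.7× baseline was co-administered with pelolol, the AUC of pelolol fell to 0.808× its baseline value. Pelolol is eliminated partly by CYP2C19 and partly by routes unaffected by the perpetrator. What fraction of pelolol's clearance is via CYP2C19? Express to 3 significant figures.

Let x = fm,CYP2C19. Because AUC ∝ 1/CL, relative clearance rose to 1/0.808 = 1.238.
Setting x·1.7 + (1 − x) = 1.238 and solving: x = (1.238 − 1)/(1.7 − 1) = 0.339.

0.339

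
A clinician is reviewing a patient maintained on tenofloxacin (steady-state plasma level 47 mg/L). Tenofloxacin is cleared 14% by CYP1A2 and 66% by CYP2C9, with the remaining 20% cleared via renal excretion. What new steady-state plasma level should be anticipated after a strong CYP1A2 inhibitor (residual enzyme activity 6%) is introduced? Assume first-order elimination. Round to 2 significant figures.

The CYP1A2 pathway (14% of clearance) drops to 0.06× activity: 0.14 × 0.06 = 0.0084.
CYP2C9 (66%) and the residual 20% are unaffected.
New clearance relative to baseline: 0.0084 + 0.66 + 0.2 = 0.8684.
Steady-state plasma level ∝ 1/CL, so new value = 47 / 0.8684 = 54 mg/L.

54 mg/L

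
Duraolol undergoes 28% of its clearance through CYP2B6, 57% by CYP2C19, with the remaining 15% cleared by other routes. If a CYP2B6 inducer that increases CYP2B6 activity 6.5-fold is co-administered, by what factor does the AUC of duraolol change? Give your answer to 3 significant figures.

The CYP2B6 pathway (28% of clearance) is boosted to 6.5× activity: 0.28 × 6.5 = 1.82.
CYP2C19 (57%) and the residual 15% are unaffected.
CL_new/CL_old = 1.82 + 0.57 + 0.15 = 2.54.
AUC ratio = CL_old/CL_new = 1 / 2.54 = 0.394.

0.394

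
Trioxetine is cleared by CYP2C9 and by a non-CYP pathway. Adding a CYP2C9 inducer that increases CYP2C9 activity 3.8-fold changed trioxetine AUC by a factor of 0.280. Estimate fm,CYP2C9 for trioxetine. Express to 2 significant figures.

CL'/CL = 1 / 0.280 = 3.571
3.8·fm + (1 − fm) = 3.571
fm = (3.571 − 1) / (3.8 − 1) = 0.92

0.92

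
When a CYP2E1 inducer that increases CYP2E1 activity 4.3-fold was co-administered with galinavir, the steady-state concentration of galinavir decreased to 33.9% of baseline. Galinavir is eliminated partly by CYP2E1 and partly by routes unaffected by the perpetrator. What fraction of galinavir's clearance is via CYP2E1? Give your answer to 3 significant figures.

Let fm be the CYP2E1 fraction. New clearance relative to baseline = fm × 4.3 + (1 − fm).
Steady-state concentration ratio = 1 / (new CL fraction), so new CL fraction = 1 / 0.339 = 2.95.
fm × 4.3 + 1 − fm = 2.95  ⇒  fm × (4.3 − 1) = 1.95  ⇒  fm = 0.591.

0.591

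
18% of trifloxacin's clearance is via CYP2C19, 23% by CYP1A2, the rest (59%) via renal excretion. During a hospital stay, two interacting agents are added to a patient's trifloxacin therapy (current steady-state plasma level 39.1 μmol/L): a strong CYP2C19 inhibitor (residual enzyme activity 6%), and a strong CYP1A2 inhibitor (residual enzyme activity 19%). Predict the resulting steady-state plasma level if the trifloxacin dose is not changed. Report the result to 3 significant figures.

CYP2C19: 0.18 × 0.06 = 0.0108
CYP1A2: 0.23 × 0.19 = 0.0437
Other: 0.59 (unchanged)
New clearance relative to baseline: 0.0108 + 0.0437 + 0.59 = 0.6445.
New steady-state plasma level = 39.1 / 0.6445 = 60.7 μmol/L (concentration scales inversely with clearance).

60.7 μmol/L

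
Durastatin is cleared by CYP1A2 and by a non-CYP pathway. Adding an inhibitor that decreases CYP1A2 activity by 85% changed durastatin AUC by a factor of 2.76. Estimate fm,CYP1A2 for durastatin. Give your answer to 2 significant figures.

CL'/CL = 1 / 2.76 = 0.3623
0.15·fm + (1 − fm) = 0.3623
fm = (0.3623 − 1) / (0.15 − 1) = 0.75

0.75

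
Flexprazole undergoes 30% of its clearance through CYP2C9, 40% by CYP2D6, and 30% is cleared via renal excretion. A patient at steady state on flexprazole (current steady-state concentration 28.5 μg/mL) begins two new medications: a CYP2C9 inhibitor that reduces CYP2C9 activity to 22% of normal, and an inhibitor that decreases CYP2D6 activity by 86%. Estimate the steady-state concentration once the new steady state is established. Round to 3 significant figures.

CYP2C9: 0.3 × 0.22 = 0.066
CYP2D6: 0.4 × 0.14 = 0.056
Other: 0.3 (unchanged)
New clearance relative to baseline: 0.066 + 0.056 + 0.3 = 0.422.
Steady-state concentration ∝ 1/CL: new value = 28.5 / 0.422 = 67.5 μg/mL.

67.5 μg/mL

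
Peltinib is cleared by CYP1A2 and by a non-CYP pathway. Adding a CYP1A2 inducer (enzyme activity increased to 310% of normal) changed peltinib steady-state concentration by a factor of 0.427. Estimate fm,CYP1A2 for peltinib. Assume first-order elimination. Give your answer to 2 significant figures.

0.64

Let x = fm,CYP1A2. Because steady-state concentration ∝ 1/CL, relative clearance rose to 1/0.427 = 2.342.
Setting x·3.1 + (1 − x) = 2.342 and solving: x = (2.342 − 1)/(3.1 − 1) = 0.64.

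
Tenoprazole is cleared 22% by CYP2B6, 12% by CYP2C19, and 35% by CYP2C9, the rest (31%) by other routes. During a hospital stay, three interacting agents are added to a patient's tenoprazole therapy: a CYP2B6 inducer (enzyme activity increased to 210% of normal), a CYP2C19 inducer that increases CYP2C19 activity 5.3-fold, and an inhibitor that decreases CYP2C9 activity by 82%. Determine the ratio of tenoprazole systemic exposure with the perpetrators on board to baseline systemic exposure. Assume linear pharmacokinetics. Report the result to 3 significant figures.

CYP2B6: 0.22 × 2.1 = 0.462
CYP2C19: 0.12 × 5.3 = 0.636
CYP2C9: 0.35 × 0.18 = 0.063
Other: 0.31 (unchanged)
Relative clearance = 0.462 + 0.636 + 0.063 + 0.31 = 1.471.
Net systemic exposure ratio = 1 / 1.471 = 0.680.

0.680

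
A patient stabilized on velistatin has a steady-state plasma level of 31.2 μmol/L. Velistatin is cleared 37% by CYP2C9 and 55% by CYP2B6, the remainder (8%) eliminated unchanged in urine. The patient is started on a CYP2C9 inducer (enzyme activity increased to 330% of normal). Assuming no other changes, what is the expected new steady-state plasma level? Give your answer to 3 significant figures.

CYP2C9: 0.37 × 3.3 = 1.221
CYP2B6: 0.55 (unchanged)
Other: 0.08 (unchanged)
CL_new/CL_old = 1.221 + 0.55 + 0.08 = 1.851.
Steady-state plasma level ∝ 1/CL, so new value = 31.2 / 1.851 = 16.9 μmol/L.

16.9 μmol/L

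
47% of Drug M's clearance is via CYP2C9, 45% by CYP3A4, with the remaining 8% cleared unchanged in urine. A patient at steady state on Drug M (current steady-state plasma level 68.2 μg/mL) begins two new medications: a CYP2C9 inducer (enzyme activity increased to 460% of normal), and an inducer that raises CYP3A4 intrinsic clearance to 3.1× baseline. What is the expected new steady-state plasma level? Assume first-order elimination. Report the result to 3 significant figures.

18.8 μg/mL

The CYP2C9 pathway (47% of clearance) is boosted to 4.6× activity: 0.47 × 4.6 = 2.162.
The CYP3A4 pathway (45% of clearance) is boosted to 3.1× activity: 0.45 × 3.1 = 1.395.
The remaining 8% of clearance is unaffected.
Relative clearance = 2.162 + 1.395 + 0.08 = 3.637.
Steady-state plasma level ∝ 1/CL: new value = 68.2 / 3.637 = 18.8 μg/mL.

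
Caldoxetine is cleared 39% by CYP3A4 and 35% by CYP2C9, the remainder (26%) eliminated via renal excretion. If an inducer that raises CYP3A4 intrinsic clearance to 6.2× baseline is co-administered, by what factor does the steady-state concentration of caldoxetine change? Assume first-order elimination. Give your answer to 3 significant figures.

0.330

CYP3A4: 0.39 × 6.2 = 2.418
CYP2C9: 0.35 (unchanged)
Other: 0.26 (unchanged)
New clearance relative to baseline: 2.418 + 0.35 + 0.26 = 3.028.
Since steady-state concentration ∝ 1/CL, the ratio is 1 / 3.028 = 0.330.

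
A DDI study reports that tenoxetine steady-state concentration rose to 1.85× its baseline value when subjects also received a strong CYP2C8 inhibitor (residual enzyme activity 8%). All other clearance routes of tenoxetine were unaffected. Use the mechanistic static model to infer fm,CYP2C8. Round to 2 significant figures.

CL'/CL = 1 / 1.85 = 0.5405
0.08·fm + (1 − fm) = 0.5405
fm = (0.5405 − 1) / (0.08 − 1) = 0.50

0.50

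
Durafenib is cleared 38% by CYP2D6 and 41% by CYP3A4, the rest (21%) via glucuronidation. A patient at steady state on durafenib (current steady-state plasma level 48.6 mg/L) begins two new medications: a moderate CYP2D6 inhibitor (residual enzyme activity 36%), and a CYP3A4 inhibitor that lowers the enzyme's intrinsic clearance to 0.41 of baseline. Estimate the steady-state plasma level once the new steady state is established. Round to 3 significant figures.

The CYP2D6 pathway (38% of clearance) is reduced to 0.36× activity: 0.38 × 0.36 = 0.1368.
The CYP3A4 pathway (41% of clearance) is reduced to 0.41× activity: 0.41 × 0.41 = 0.1681.
The remaining 21% of clearance is unaffected.
CL_new/CL_old = 0.1368 + 0.1681 + 0.21 = 0.5149.
Steady-state plasma level ∝ 1/CL: new value = 48.6 / 0.5149 = 94.4 mg/L.

94.4 mg/L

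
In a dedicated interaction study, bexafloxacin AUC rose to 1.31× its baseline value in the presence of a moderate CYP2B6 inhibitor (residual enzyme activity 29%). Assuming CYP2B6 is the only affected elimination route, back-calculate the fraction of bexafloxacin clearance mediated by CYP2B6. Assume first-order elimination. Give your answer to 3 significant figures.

0.333

CL'/CL = 1 / 1.31 = 0.7634
0.29·fm + (1 − fm) = 0.7634
fm = (0.7634 − 1) / (0.29 − 1) = 0.333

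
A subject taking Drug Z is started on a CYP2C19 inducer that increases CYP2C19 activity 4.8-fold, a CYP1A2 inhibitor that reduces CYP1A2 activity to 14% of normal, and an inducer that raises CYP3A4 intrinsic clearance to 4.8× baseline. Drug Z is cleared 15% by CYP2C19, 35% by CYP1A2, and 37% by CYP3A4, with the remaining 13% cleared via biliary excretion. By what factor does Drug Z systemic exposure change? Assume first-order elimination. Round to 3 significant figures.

CYP2C19: 0.15 × 4.8 = 0.72
CYP1A2: 0.35 × 0.14 = 0.049
CYP3A4: 0.37 × 4.8 = 1.776
Other: 0.13 (unchanged)
CL_new/CL_old = 0.72 + 0.049 + 1.776 + 0.13 = 2.675.
Because systemic exposure varies inversely with clearance, the combined effect is 1 / 2.675 = 0.374.

0.374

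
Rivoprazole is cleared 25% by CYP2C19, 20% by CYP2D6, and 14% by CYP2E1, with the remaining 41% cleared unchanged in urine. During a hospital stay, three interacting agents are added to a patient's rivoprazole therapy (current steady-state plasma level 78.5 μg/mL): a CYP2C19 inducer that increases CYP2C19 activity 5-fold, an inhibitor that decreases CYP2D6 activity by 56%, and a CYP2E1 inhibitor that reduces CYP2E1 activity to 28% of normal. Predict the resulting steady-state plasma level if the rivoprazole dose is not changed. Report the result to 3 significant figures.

43.9 μg/mL

The CYP2C19 pathway (25% of clearance) is boosted to 5× activity: 0.25 × 5 = 1.25.
The CYP2D6 pathway (20% of clearance) drops to 0.44× activity: 0.2 × 0.44 = 0.088.
The CYP2E1 pathway (14% of clearance) falls to 0.28× activity: 0.14 × 0.28 = 0.0392.
The remaining 41% of clearance is unaffected.
Relative clearance = 1.25 + 0.088 + 0.0392 + 0.41 = 1.7872.
Steady-state plasma level ∝ 1/CL: new value = 78.5 / 1.7872 = 43.9 μg/mL.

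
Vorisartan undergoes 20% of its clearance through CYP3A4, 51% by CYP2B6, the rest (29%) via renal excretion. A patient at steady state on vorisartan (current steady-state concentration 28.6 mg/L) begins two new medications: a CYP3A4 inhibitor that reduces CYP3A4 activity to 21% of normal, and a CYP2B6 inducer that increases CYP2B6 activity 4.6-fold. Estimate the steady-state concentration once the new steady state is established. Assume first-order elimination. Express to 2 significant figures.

11 mg/L

CYP3A4: 0.2 × 0.21 = 0.042
CYP2B6: 0.51 × 4.6 = 2.346
Other: 0.29 (unchanged)
New clearance relative to baseline: 0.042 + 2.346 + 0.29 = 2.678.
New steady-state concentration = 28.6 / 2.678 = 11 mg/L (concentration scales inversely with clearance).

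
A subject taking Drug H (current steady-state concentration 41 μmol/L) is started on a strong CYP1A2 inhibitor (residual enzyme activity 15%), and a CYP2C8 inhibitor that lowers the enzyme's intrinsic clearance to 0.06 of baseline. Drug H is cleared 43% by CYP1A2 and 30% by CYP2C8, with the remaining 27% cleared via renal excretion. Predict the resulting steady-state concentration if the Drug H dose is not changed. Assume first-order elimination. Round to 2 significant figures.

The CYP1A2 pathway (43% of clearance) drops to 0.15× activity: 0.43 × 0.15 = 0.0645.
The CYP2C8 pathway (30% of clearance) is reduced to 0.06× activity: 0.3 × 0.06 = 0.018.
Non-CYP routes (27%) are unchanged.
New clearance relative to baseline: 0.0645 + 0.018 + 0.27 = 0.3525.
Dividing the baseline by the relative clearance: 41 / 0.3525 = 1.2 × 10² μmol/L.

1.2 × 10² μmol/L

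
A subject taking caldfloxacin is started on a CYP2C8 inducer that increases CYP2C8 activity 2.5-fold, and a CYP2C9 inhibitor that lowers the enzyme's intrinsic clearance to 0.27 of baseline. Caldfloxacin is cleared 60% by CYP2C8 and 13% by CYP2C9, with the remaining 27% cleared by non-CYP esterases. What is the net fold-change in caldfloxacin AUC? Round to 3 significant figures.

0.554

The CYP2C8 pathway (60% of clearance) increases to 2.5× activity: 0.6 × 2.5 = 1.5.
The CYP2C9 pathway (13% of clearance) falls to 0.27× activity: 0.13 × 0.27 = 0.0351.
The remaining 27% of clearance is unaffected.
CL_new/CL_old = 1.5 + 0.0351 + 0.27 = 1.8051.
Because AUC varies inversely with clearance, the combined effect is 1 / 1.8051 = 0.554.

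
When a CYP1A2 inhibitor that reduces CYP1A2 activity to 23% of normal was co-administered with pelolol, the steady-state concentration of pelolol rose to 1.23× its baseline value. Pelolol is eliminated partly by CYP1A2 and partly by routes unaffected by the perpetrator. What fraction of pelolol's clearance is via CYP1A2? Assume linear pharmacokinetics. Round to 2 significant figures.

0.24

Let fm be the CYP1A2 fraction. New clearance relative to baseline = fm × 0.23 + (1 − fm).
Steady-state concentration ratio = 1 / (new CL fraction), so new CL fraction = 1 / 1.23 = 0.813.
fm × 0.23 + 1 − fm = 0.813  ⇒  fm × (0.23 − 1) = −0.187  ⇒  fm = 0.24.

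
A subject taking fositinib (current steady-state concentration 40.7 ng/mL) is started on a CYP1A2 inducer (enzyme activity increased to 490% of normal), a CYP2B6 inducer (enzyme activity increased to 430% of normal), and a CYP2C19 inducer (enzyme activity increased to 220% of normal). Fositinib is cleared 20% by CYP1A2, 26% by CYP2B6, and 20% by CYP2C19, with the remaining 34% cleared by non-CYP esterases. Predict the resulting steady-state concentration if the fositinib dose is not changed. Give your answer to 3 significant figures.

CYP1A2: 0.2 × 4.9 = 0.98
CYP2B6: 0.26 × 4.3 = 1.118
CYP2C19: 0.2 × 2.2 = 0.44
Other: 0.34 (unchanged)
New clearance relative to baseline: 0.98 + 1.118 + 0.44 + 0.34 = 2.878.
Dividing the baseline by the relative clearance: 40.7 / 2.878 = 14.1 ng/mL.

14.1 ng/mL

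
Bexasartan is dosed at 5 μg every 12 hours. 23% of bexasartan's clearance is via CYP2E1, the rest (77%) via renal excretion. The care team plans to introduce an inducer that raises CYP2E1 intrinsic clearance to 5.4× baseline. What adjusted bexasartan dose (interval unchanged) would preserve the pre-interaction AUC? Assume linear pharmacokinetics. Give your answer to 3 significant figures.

CYP2E1: 0.23 × 5.4 = 1.242
Other: 0.77 (unchanged)
New clearance relative to baseline: 1.242 + 0.77 = 2.012.
Exposure is unchanged when dose changes in proportion to clearance. New dose = 5 μg × 2.012 = 10.1 μg.

10.1 μg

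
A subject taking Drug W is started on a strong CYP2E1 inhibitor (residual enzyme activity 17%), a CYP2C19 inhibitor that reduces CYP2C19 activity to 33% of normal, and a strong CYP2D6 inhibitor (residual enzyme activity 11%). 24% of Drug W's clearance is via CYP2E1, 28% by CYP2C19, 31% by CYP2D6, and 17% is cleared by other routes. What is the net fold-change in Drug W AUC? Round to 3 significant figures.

CYP2E1: 0.24 × 0.17 = 0.0408
CYP2C19: 0.28 × 0.33 = 0.0924
CYP2D6: 0.31 × 0.11 = 0.0341
Other: 0.17 (unchanged)
CL_new/CL_old = 0.0408 + 0.0924 + 0.0341 + 0.17 = 0.3373.
Net AUC ratio = 1 / 0.3373 = 2.96.

2.96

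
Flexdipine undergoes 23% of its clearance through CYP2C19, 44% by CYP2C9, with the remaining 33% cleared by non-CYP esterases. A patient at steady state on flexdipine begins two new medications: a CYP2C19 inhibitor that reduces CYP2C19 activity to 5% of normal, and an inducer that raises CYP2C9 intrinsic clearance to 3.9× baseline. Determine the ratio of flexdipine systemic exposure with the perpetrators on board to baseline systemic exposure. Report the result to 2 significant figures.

0.49

CYP2C19: 0.23 × 0.05 = 0.0115
CYP2C9: 0.44 × 3.9 = 1.716
Other: 0.33 (unchanged)
CL_new/CL_old = 0.0115 + 1.716 + 0.33 = 2.0575.
Net systemic exposure ratio = 1 / 2.0575 = 0.49.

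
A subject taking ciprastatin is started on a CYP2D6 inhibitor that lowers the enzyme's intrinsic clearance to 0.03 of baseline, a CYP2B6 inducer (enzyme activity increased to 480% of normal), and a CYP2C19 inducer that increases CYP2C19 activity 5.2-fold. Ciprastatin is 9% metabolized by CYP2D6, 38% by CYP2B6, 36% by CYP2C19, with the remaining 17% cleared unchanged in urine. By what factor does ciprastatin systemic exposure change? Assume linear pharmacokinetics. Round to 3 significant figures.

The CYP2D6 pathway (9% of clearance) is reduced to 0.03× activity: 0.09 × 0.03 = 0.0027.
The CYP2B6 pathway (38% of clearance) is boosted to 4.8× activity: 0.38 × 4.8 = 1.824.
The CYP2C19 pathway (36% of clearance) rises to 5.2× activity: 0.36 × 5.2 = 1.872.
The remaining 17% of clearance is unaffected.
CL_new/CL_old = 0.0027 + 1.824 + 1.872 + 0.17 = 3.8687.
Net systemic exposure ratio = 1 / 3.8687 = 0.258.

0.258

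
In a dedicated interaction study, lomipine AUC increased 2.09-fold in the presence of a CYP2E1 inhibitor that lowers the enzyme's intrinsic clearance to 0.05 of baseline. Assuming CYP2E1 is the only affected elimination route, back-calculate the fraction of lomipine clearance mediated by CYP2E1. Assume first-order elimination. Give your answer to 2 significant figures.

CL'/CL = 1 / 2.09 = 0.4785
0.05·fm + (1 − fm) = 0.4785
fm = (0.4785 − 1) / (0.05 − 1) = 0.55

0.55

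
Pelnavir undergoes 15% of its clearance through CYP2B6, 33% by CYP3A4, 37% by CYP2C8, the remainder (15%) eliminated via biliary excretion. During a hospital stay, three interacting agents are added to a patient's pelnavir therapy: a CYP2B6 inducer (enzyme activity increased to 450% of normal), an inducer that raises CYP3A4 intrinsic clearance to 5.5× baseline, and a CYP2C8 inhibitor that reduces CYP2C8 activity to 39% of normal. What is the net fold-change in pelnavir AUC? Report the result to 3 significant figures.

The CYP2B6 pathway (15% of clearance) rises to 4.5× activity: 0.15 × 4.5 = 0.675.
The CYP3A4 pathway (33% of clearance) increases to 5.5× activity: 0.33 × 5.5 = 1.815.
The CYP2C8 pathway (37% of clearance) drops to 0.39× activity: 0.37 × 0.39 = 0.1443.
The remaining 15% of clearance is unaffected.
Relative clearance = 0.675 + 1.815 + 0.1443 + 0.15 = 2.7843.
Net AUC ratio = 1 / 2.7843 = 0.359.

0.359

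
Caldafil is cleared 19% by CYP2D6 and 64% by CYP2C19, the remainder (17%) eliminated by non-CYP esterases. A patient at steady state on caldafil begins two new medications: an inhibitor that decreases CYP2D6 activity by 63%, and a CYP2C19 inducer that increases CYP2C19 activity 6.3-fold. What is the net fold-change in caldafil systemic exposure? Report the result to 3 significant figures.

The CYP2D6 pathway (19% of clearance) drops to 0.37× activity: 0.19 × 0.37 = 0.0703.
The CYP2C19 pathway (64% of clearance) rises to 6.3× activity: 0.64 × 6.3 = 4.032.
The remaining 17% of clearance is unaffected.
New clearance relative to baseline: 0.0703 + 4.032 + 0.17 = 4.2723.
Net systemic exposure ratio = 1 / 4.2723 = 0.234.

0.234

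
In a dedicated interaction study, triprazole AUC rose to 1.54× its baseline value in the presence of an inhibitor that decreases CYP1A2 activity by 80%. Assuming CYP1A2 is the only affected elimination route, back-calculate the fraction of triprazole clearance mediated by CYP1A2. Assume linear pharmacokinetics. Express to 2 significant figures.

Let x = fm,CYP1A2. Because AUC ∝ 1/CL, relative clearance fell to 1/1.54 = 0.6494.
Setting x·0.2 + (1 − x) = 0.6494 and solving: x = (0.6494 − 1)/(0.2 − 1) = 0.44.

0.44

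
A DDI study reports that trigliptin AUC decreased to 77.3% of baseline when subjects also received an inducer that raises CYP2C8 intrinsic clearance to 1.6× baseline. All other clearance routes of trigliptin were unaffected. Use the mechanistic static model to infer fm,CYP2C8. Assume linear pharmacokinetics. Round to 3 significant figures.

0.489

CL'/CL = 1 / 0.773 = 1.294
1.6·fm + (1 − fm) = 1.294
fm = (1.294 − 1) / (1.6 − 1) = 0.489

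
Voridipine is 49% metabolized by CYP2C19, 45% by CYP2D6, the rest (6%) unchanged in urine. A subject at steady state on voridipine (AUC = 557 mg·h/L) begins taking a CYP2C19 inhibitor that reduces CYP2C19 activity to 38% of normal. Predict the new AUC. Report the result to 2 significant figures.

The CYP2C19 pathway (49% of clearance) falls to 0.38× activity: 0.49 × 0.38 = 0.1862.
CYP2D6 (45%) and the residual 6% are unaffected.
Relative clearance = 0.1862 + 0.45 + 0.06 = 0.6962.
With dosing unchanged, AUC scales as 1/CL: 557 / 0.6962 = 8.0 × 10² mg·h/L.

8.0 × 10² mg·h/L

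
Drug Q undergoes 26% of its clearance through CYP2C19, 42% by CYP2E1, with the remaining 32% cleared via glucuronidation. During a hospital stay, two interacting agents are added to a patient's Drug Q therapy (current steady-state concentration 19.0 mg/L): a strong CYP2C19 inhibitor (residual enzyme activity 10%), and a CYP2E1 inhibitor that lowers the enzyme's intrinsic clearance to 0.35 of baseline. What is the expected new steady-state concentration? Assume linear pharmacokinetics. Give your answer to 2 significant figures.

39 mg/L

The CYP2C19 pathway (26% of clearance) falls to 0.1× activity: 0.26 × 0.1 = 0.026.
The CYP2E1 pathway (42% of clearance) is reduced to 0.35× activity: 0.42 × 0.35 = 0.147.
Non-CYP routes (32%) are unchanged.
New clearance relative to baseline: 0.026 + 0.147 + 0.32 = 0.493.
New steady-state concentration = 19.0 / 0.493 = 39 mg/L (concentration scales inversely with clearance).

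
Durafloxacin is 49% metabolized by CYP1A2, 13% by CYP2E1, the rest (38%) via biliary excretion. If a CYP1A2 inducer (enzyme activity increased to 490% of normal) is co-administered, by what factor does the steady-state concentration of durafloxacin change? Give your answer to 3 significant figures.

CYP1A2: 0.49 × 4.9 = 2.401
CYP2E1: 0.13 (unchanged)
Other: 0.38 (unchanged)
New clearance relative to baseline: 2.401 + 0.13 + 0.38 = 2.911.
Steady-state concentration ratio = CL_old/CL_new = 1 / 2.911 = 0.344.

0.344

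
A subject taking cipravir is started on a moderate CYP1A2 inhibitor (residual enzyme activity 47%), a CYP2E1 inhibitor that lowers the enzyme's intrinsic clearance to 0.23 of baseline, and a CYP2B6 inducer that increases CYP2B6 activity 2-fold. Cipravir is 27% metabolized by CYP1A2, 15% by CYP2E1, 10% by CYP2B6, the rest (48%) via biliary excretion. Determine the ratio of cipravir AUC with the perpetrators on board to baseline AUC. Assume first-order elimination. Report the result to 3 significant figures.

1.19

The CYP1A2 pathway (27% of clearance) falls to 0.47× activity: 0.27 × 0.47 = 0.1269.
The CYP2E1 pathway (15% of clearance) falls to 0.23× activity: 0.15 × 0.23 = 0.0345.
The CYP2B6 pathway (10% of clearance) is boosted to 2× activity: 0.1 × 2 = 0.2.
The remaining 48% of clearance is unaffected.
CL_new/CL_old = 0.1269 + 0.0345 + 0.2 + 0.48 = 0.8414.
Because AUC varies inversely with clearance, the combined effect is 1 / 0.8414 = 1.19.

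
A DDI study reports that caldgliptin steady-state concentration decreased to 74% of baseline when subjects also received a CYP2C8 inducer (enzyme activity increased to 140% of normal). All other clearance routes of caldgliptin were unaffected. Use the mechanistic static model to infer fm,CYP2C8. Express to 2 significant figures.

0.88

CL'/CL = 1 / 0.740 = 1.351
1.4·fm + (1 − fm) = 1.351
fm = (1.351 − 1) / (1.4 − 1) = 0.88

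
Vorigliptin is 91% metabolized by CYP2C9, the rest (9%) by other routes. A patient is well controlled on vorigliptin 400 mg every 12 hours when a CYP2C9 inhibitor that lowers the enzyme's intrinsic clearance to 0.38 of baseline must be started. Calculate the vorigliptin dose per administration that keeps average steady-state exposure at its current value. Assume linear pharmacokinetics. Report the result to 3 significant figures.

The CYP2C9 pathway (91% of clearance) drops to 0.38× activity: 0.91 × 0.38 = 0.3458.
Non-CYP routes (9%) are unchanged.
CL_new/CL_old = 0.3458 + 0.09 = 0.4358.
Exposure is unchanged when dose changes in proportion to clearance. New dose = 400 mg × 0.4358 = 174 mg.

174 mg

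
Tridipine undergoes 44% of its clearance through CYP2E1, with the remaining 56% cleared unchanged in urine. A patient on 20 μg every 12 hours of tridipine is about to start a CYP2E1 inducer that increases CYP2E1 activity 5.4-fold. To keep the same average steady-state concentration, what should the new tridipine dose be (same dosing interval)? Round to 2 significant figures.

59 μg

CYP2E1: 0.44 × 5.4 = 2.376
Other: 0.56 (unchanged)
CL_new/CL_old = 2.376 + 0.56 = 2.936.
Css,avg = (dose rate)/CL, so holding Css fixed requires dose ∝ CL: 20 × 2.936 = 59 μg.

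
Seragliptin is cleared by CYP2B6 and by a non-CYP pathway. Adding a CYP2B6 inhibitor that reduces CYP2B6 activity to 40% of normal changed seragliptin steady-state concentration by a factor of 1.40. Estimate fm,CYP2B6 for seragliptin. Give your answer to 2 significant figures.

0.48

Let x = fm,CYP2B6. Because steady-state concentration ∝ 1/CL, relative clearance fell to 1/1.40 = 0.7143.
Only the CYP2B6 route changed, so 0.7143 = x·0.4 + (1 − x), giving x = 0.48.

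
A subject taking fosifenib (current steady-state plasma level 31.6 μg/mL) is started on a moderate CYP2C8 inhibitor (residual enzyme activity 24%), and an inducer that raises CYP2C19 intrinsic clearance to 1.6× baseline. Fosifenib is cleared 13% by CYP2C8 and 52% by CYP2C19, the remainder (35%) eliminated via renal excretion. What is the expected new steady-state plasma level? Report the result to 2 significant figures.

26 μg/mL

The CYP2C8 pathway (13% of clearance) is reduced to 0.24× activity: 0.13 × 0.24 = 0.0312.
The CYP2C19 pathway (52% of clearance) is boosted to 1.6× activity: 0.52 × 1.6 = 0.832.
Non-CYP routes (35%) are unchanged.
New clearance relative to baseline: 0.0312 + 0.832 + 0.35 = 1.2132.
Steady-state plasma level ∝ 1/CL: new value = 31.6 / 1.2132 = 26 μg/mL.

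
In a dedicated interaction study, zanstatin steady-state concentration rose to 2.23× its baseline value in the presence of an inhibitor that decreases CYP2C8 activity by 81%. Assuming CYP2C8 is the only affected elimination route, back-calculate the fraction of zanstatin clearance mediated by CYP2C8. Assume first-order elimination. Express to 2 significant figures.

Let x = fm,CYP2C8. Because steady-state concentration ∝ 1/CL, relative clearance fell to 1/2.23 = 0.4484.
Only the CYP2C8 route changed, so 0.4484 = x·0.19 + (1 − x), giving x = 0.68.

0.68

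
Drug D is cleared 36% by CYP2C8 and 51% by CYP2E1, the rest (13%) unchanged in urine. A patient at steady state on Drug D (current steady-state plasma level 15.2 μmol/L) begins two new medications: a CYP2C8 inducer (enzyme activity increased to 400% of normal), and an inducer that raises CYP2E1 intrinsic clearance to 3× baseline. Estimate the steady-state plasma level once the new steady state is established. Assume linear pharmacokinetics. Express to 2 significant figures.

4.9 μmol/L

The CYP2C8 pathway (36% of clearance) increases to 4× activity: 0.36 × 4 = 1.44.
The CYP2E1 pathway (51% of clearance) increases to 3× activity: 0.51 × 3 = 1.53.
The remaining 13% of clearance is unaffected.
New clearance relative to baseline: 1.44 + 1.53 + 0.13 = 3.1.
New steady-state plasma level = 15.2 / 3.1 = 4.9 μmol/L (concentration scales inversely with clearance).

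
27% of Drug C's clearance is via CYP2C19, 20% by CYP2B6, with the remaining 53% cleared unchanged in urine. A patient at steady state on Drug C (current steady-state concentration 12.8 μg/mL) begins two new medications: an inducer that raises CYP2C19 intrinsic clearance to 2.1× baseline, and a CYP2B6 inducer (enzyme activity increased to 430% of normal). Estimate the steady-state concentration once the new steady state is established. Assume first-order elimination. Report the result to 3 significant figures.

The CYP2C19 pathway (27% of clearance) is boosted to 2.1× activity: 0.27 × 2.1 = 0.567.
The CYP2B6 pathway (20% of clearance) is boosted to 4.3× activity: 0.2 × 4.3 = 0.86.
Non-CYP routes (53%) are unchanged.
CL_new/CL_old = 0.567 + 0.86 + 0.53 = 1.957.
Steady-state concentration ∝ 1/CL: new value = 12.8 / 1.957 = 6.54 μg/mL.

6.54 μg/mL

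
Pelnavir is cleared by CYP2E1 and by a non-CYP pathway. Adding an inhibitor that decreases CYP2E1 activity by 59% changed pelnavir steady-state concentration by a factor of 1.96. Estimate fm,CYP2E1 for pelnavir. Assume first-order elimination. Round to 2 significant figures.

0.83

Let fm be the CYP2E1 fraction. New clearance relative to baseline = fm × 0.41 + (1 − fm).
Steady-state concentration ratio = 1 / (new CL fraction), so new CL fraction = 1 / 1.96 = 0.5102.
fm × 0.41 + 1 − fm = 0.5102  ⇒  fm × (0.41 − 1) = −0.4898  ⇒  fm = 0.83.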